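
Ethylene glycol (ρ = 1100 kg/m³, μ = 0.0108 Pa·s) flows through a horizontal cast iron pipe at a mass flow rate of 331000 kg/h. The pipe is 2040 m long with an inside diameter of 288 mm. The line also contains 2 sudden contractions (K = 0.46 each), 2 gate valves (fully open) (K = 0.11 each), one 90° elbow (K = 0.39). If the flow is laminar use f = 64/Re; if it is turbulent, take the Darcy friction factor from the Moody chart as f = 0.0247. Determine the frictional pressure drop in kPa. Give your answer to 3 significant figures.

ΔP ≈ 160 kPa

ṁ = 331000 kg/h = 331000/3600 = 91.94 kg/s.
A = πD²/4 = π(0.288)²/4 = 0.06514 m²; mean velocity V = ṁ/(ρA) = 91.94/(1100 · 0.06514) = 1.283 m/s.
Reynolds number Re = ρVD/μ = 1100 · 1.283 · 0.288 / 0.0108 = 3.764e+04.
Re > 4000 → turbulent; use the Moody-chart value f = 0.0247.
Total minor-loss coefficient ΣK = 2·0.46 + 2·0.11 + 1·0.39 = 1.53.
ΔP = [f·L/D + ΣK]·(ρV²/2) = [0.0247·2040/0.288 + 1.53]·(1100·1.283²/2) = [175 + 1.53]·905.5 = 1.598e+05 Pa.
ΔP = 1.598e+05 Pa = 160 kPa.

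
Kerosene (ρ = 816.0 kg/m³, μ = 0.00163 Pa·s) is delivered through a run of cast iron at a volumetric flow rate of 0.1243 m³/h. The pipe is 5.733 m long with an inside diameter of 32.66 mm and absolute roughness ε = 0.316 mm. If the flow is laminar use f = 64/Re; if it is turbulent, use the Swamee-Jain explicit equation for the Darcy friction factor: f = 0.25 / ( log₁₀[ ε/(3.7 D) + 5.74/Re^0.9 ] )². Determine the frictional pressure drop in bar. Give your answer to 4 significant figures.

Q = 0.1243 m³/h = 0.1243/3600 = 3.453e-05 m³/s.
Cross-sectional area A = πD²/4 = π(0.03266)²/4 = 0.0008378 m²; mean velocity V = Q/A = 3.453e-05/0.0008378 = 0.04121 m/s.
Reynolds number Re = ρVD/μ = 816 · 0.04121 · 0.03266 / 0.00163 = 673.9.
Re < 2300 → laminar flow, so f = 64/Re = 64/673.9 = 0.09498 (the turbulent correlation is not needed).
Darcy-Weisbach: ΔP = f(L/D)(ρV²/2) = 0.09498·(5.733/0.03266)·(816·0.04121²/2) = 0.09498·175.5·0.693 = 11.55 Pa.
ΔP = 11.55 Pa = 1.155×10^-4 bar.

ΔP ≈ 1.155×10^-4 bar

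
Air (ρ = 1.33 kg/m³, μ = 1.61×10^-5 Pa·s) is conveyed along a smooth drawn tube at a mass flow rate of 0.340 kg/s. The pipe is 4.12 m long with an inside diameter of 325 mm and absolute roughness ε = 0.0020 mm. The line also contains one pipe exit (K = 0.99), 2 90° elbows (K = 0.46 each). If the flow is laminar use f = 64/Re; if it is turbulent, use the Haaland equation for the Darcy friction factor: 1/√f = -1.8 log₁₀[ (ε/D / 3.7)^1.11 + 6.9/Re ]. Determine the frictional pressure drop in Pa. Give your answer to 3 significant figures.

A = πD²/4 = π(0.325)²/4 = 0.08296 m²; mean velocity V = ṁ/(ρA) = 0.34/(1.33 · 0.08296) = 3.082 m/s.
Reynolds number Re = ρVD/μ = 1.33 · 3.082 · 0.325 / 1.61e-05 = 8.273e+04.
Re > 4000 → turbulent. Relative roughness ε/D = 2e-06/0.325 = 6.15e-06. Haaland: 1/√f = -1.8 log₁₀[(6.15e-06/3.7)^1.11 + 6.9/8.273e+04] = -1.8 log₁₀[3.85e-07 + 8.34e-05] = 7.338, so f = 0.01857.
Total minor-loss coefficient ΣK = 1·0.99 + 2·0.46 = 1.91.
ΔP = [f·L/D + ΣK]·(ρV²/2) = [0.01857·4.12/0.325 + 1.91]·(1.33·3.082²/2) = [0.2354 + 1.91]·6.315 = 13.55 Pa.

ΔP ≈ 13.5 Pa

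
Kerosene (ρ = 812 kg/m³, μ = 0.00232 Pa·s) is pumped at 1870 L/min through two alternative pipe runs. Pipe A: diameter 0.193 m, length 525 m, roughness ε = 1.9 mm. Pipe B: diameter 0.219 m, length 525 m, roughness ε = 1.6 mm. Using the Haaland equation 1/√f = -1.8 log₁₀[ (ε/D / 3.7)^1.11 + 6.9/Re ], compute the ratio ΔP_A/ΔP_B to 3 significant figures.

Pipe A: V = Q/A = 0.03117/0.02926 = 1.065 m/s; Re = 7.196e+04; ε/D = 0.00984; Haaland → f = 0.03856; ΔP_A = f(L/D)(ρV²/2) = 4.833e+04 Pa.
Pipe B: V = Q/A = 0.03117/0.03767 = 0.8274 m/s; Re = 6.342e+04; ε/D = 0.00731; Haaland → f = 0.0353; ΔP_B = f(L/D)(ρV²/2) = 2.352e+04 Pa.
ΔP_A/ΔP_B = 4.833e+04/2.352e+04 = 2.05.

ΔP_A/ΔP_B ≈ 2.05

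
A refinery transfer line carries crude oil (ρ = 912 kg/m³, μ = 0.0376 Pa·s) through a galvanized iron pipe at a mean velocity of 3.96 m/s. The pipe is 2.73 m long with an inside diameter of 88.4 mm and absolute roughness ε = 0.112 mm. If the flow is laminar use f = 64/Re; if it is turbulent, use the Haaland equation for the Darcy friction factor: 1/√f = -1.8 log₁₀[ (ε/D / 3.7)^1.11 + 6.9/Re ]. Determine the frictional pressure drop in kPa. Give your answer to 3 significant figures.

ΔP ≈ 7.47 kPa

Reynolds number Re = ρVD/μ = 912 · 3.96 · 0.0884 / 0.0376 = 8491.
Re > 4000 → turbulent. Relative roughness ε/D = 0.000112/0.0884 = 0.00127. Haaland: 1/√f = -1.8 log₁₀[(0.00127/3.7)^1.11 + 6.9/8491] = -1.8 log₁₀[0.000142 + 0.000813] = 5.436, so f = 0.03384.
Darcy-Weisbach: ΔP = f(L/D)(ρV²/2) = 0.03384·(2.73/0.0884)·(912·3.96²/2) = 0.03384·30.88·7151 = 7473 Pa.
ΔP = 7473 Pa = 7.47 kPa.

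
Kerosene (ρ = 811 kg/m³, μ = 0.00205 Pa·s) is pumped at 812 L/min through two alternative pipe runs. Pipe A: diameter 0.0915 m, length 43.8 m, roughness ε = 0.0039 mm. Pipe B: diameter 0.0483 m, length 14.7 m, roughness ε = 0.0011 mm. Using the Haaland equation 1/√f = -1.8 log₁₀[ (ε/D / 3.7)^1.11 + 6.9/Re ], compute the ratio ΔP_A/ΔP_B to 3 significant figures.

ΔP_A/ΔP_B ≈ 0.140

Pipe A: V = Q/A = 0.01353/0.006576 = 2.058 m/s; Re = 7.45e+04; ε/D = 4.26e-05; Haaland → f = 0.01912; ΔP_A = f(L/D)(ρV²/2) = 1.572e+04 Pa.
Pipe B: V = Q/A = 0.01353/0.001832 = 7.386 m/s; Re = 1.411e+05; ε/D = 2.28e-05; Haaland → f = 0.01672; ΔP_B = f(L/D)(ρV²/2) = 1.126e+05 Pa.
ΔP_A/ΔP_B = 1.572e+04/1.126e+05 = 0.140.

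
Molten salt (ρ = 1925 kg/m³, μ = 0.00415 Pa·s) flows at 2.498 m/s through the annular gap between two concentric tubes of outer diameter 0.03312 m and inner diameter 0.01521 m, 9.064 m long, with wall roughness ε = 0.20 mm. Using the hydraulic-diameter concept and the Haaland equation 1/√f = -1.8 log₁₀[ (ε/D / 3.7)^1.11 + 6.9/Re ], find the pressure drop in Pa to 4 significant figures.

ΔP ≈ 127200 Pa

Hydraulic diameter D_h = 4A/P = D_o - D_i = 0.03312 - 0.01521 = 0.01791 m.
Re = ρVD_h/μ = 1925·2.498·0.01791/0.00415 = 2.075e+04.
ε/D_h = 0.0002/0.01791 = 0.0112; Haaland gives 1/√f = -1.8 log₁₀[0.00159+0.000332] = 4.887, so f = 0.04186.
ΔP = f(L/D_h)(ρV²/2) = 0.04186·9.064/0.01791·6006 = 1.272e+05 Pa.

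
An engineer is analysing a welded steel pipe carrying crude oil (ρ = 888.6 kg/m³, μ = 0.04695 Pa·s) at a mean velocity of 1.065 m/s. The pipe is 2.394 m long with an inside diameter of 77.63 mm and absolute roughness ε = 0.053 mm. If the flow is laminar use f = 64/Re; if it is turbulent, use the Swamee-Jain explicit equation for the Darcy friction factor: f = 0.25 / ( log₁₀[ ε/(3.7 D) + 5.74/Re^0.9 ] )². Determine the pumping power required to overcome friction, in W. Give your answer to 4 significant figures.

P ≈ 3.204 W

Reynolds number Re = ρVD/μ = 888.6 · 1.065 · 0.07763 / 0.0469 = 1565.
Re < 2300 → laminar flow, so f = 64/Re = 64/1565 = 0.0409 (the turbulent correlation is not needed).
Darcy-Weisbach: ΔP = f(L/D)(ρV²/2) = 0.0409·(2.394/0.07763)·(888.6·1.065²/2) = 0.0409·30.84·503.9 = 635.6 Pa.
Q = V·A = 1.065·0.004733 = 0.005041 m³/s.
Pumping power P = QΔP = 0.005041·635.6 = 3.2040 W = 3.204 W.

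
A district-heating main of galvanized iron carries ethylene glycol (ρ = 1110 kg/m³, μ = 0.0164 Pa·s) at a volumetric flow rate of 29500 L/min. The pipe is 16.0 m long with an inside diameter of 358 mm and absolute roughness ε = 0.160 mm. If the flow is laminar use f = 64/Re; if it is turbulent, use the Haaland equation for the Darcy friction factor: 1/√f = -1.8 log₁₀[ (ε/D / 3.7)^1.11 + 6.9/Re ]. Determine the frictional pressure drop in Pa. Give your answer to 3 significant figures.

ΔP ≈ 11500 Pa

Q = 29500 L/min = 29500/60000 = 0.4917 m³/s.
Cross-sectional area A = πD²/4 = π(0.358)²/4 = 0.1007 m²; mean velocity V = Q/A = 0.4917/0.1007 = 4.884 m/s.
Reynolds number Re = ρVD/μ = 1110 · 4.884 · 0.358 / 0.0164 = 1.184e+05.
Re > 4000 → turbulent. Relative roughness ε/D = 0.00016/0.358 = 0.000447. Haaland: 1/√f = -1.8 log₁₀[(0.000447/3.7)^1.11 + 6.9/1.184e+05] = -1.8 log₁₀[4.48e-05 + 5.83e-05] = 7.176, so f = 0.01942.
Darcy-Weisbach: ΔP = f(L/D)(ρV²/2) = 0.01942·(16/0.358)·(1110·4.884²/2) = 0.01942·44.69·1.324e+04 = 1.149e+04 Pa.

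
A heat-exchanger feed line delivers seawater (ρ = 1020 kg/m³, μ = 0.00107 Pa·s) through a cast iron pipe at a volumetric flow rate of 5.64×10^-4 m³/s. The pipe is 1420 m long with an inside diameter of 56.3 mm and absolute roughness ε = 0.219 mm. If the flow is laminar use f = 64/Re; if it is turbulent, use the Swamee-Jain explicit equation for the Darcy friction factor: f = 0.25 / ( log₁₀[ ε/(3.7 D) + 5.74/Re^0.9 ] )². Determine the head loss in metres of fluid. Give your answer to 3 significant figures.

Cross-sectional area A = πD²/4 = π(0.0563)²/4 = 0.002489 m²; mean velocity V = Q/A = 0.000564/0.002489 = 0.2266 m/s.
Reynolds number Re = ρVD/μ = 1020 · 0.2266 · 0.0563 / 0.00107 = 1.216e+04.
Re > 4000 → turbulent. Relative roughness ε/D = 0.000219/0.0563 = 0.00389. Swamee-Jain: f = 0.25/(log₁₀[0.00389/3.7 + 5.74/1.216e+04^0.9])² = 0.25/(log₁₀[0.00105 + 0.00121])² = 0.25/(-2.646)² = 0.03571.
Darcy-Weisbach: ΔP = f(L/D)(ρV²/2) = 0.03571·(1420/0.0563)·(1020·0.2266²/2) = 0.03571·2.522e+04·26.18 = 2.358e+04 Pa.
Head loss h_f = ΔP/(ρg) = 2.358e+04/(1020·9.81) = 2.36 m.

h_f ≈ 2.36 m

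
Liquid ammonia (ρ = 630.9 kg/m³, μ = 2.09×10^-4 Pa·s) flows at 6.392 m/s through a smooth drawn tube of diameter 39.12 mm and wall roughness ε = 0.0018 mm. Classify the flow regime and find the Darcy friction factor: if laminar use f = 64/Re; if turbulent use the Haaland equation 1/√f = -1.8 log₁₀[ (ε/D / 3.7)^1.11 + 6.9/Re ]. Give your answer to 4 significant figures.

f ≈ 0.01288

Re = ρVD/μ = 630.9·6.392·0.03912/0.000209 = 7.548e+05.
Re > 4000 → turbulent. ε/D = 1.8e-06/0.03912 = 4.6e-05; Haaland: 1/√f = -1.8 log₁₀[3.59e-06 + 9.14e-06] = 8.811, so f = 0.01288.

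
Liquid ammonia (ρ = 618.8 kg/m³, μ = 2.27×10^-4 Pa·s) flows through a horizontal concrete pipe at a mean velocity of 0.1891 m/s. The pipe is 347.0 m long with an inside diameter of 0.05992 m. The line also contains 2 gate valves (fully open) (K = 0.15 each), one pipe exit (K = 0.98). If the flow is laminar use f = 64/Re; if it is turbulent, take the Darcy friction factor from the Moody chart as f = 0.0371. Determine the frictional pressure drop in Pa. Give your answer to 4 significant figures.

Reynolds number Re = ρVD/μ = 618.8 · 0.1891 · 0.05992 / 0.000227 = 3.089e+04.
Re > 4000 → turbulent; use the Moody-chart value f = 0.0371.
Total minor-loss coefficient ΣK = 2·0.15 + 1·0.98 = 1.28.
ΔP = [f·L/D + ΣK]·(ρV²/2) = [0.0371·347/0.05992 + 1.28]·(618.8·0.1891²/2) = [214.8 + 1.28]·11.06 = 2391 Pa.

ΔP ≈ 2391 Pa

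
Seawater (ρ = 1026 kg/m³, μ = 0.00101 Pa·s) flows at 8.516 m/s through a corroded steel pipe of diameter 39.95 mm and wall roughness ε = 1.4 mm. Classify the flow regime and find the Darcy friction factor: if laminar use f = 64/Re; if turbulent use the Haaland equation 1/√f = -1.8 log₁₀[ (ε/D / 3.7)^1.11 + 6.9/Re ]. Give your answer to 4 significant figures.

f ≈ 0.06126

Re = ρVD/μ = 1026·8.516·0.03995/0.00101 = 3.456e+05.
Re > 4000 → turbulent. ε/D = 0.0014/0.03995 = 0.035; Haaland: 1/√f = -1.8 log₁₀[0.00567 + 2e-05] = 4.04, so f = 0.06126.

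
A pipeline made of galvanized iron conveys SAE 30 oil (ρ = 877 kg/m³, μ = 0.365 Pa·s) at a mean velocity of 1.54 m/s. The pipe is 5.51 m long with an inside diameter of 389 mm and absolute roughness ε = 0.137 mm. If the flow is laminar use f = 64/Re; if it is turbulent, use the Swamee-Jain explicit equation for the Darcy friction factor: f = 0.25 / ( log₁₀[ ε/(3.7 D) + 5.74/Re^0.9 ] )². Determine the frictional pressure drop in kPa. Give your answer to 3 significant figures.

ΔP ≈ 0.655 kPa

Reynolds number Re = ρVD/μ = 877 · 1.54 · 0.389 / 0.365 = 1439.
Re < 2300 → laminar flow, so f = 64/Re = 64/1439 = 0.04446 (the turbulent correlation is not needed).
Darcy-Weisbach: ΔP = f(L/D)(ρV²/2) = 0.04446·(5.51/0.389)·(877·1.54²/2) = 0.04446·14.16·1040 = 655 Pa.
ΔP = 655 Pa = 0.655 kPa.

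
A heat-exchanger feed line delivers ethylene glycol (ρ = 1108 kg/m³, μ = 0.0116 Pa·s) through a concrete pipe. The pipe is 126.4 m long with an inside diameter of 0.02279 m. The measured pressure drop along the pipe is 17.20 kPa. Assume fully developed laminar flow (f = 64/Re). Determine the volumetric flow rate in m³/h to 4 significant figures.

For laminar flow, f = 64/Re with Re = ρVD/μ, so Darcy-Weisbach reduces to ΔP = 32μLV/D². Solving for V: V = ΔP·D²/(32μL) = 1.72e+04·(0.02279)²/(32·0.0116·126.4) = 0.1904 m/s.
Check: Re = ρVD/μ = 1108·0.1904·0.02279/0.0116 = 414.5 < 2300, so the laminar assumption holds.
Q = V·A = 0.1904·(π/4·0.02279²) = 7.767e-05 m³/s = 0.2796 m³/h.

Q ≈ 0.2796 m³/h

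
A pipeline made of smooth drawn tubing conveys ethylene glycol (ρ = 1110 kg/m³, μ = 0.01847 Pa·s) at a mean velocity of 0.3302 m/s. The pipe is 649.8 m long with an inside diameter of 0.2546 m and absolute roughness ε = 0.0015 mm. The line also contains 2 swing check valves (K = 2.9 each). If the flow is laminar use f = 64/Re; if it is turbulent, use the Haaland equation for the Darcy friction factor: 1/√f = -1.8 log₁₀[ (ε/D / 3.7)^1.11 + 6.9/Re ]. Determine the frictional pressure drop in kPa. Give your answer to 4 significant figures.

ΔP ≈ 6.160 kPa

Reynolds number Re = ρVD/μ = 1110 · 0.3302 · 0.2546 / 0.0185 = 5052.
Re > 4000 → turbulent. Relative roughness ε/D = 1.5e-06/0.2546 = 5.89e-06. Haaland: 1/√f = -1.8 log₁₀[(5.89e-06/3.7)^1.11 + 6.9/5052] = -1.8 log₁₀[3.67e-07 + 0.00137] = 5.156, so f = 0.03761.
Total minor-loss coefficient ΣK = 2·2.9 = 5.8.
ΔP = [f·L/D + ΣK]·(ρV²/2) = [0.03761·649.8/0.2546 + 5.8]·(1110·0.3302²/2) = [96 + 5.8]·60.51 = 6160 Pa.
ΔP = 6160 Pa = 6.160 kPa.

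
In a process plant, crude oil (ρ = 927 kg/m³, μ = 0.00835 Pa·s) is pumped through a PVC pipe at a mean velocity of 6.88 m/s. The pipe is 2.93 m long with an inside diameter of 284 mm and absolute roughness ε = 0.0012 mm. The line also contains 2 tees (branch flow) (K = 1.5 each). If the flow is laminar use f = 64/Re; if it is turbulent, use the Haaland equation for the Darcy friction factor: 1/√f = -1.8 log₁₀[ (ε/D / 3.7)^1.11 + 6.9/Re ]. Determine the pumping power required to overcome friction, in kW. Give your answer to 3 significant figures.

Reynolds number Re = ρVD/μ = 927 · 6.88 · 0.284 / 0.00835 = 2.169e+05.
Re > 4000 → turbulent. Relative roughness ε/D = 1.2e-06/0.284 = 4.23e-06. Haaland: 1/√f = -1.8 log₁₀[(4.23e-06/3.7)^1.11 + 6.9/2.169e+05] = -1.8 log₁₀[2.54e-07 + 3.18e-05] = 8.089, so f = 0.01528.
Total minor-loss coefficient ΣK = 2·1.5 = 3.
ΔP = [f·L/D + ΣK]·(ρV²/2) = [0.01528·2.93/0.284 + 3]·(927·6.88²/2) = [0.1577 + 3]·2.194e+04 = 6.928e+04 Pa.
Q = V·A = 6.88·0.06335 = 0.4358 m³/s.
Pumping power P = QΔP = 0.4358·6.928e+04 = 30190 W = 30.2 kW.

P ≈ 30.2 kW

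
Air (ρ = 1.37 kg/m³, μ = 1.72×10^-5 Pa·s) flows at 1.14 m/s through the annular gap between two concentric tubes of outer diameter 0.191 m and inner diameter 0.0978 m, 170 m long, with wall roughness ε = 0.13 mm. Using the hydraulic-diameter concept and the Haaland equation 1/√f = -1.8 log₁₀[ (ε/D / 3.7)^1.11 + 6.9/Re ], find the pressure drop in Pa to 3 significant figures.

ΔP ≈ 55.3 Pa

Hydraulic diameter D_h = 4A/P = D_o - D_i = 0.191 - 0.0978 = 0.0932 m.
Re = ρVD_h/μ = 1.37·1.14·0.0932/1.72e-05 = 8463.
ε/D_h = 0.00013/0.0932 = 0.00139; Haaland gives 1/√f = -1.8 log₁₀[0.000158+0.000815] = 5.421, so f = 0.03403.
ΔP = f(L/D_h)(ρV²/2) = 0.03403·170/0.0932·0.8902 = 55.26 Pa.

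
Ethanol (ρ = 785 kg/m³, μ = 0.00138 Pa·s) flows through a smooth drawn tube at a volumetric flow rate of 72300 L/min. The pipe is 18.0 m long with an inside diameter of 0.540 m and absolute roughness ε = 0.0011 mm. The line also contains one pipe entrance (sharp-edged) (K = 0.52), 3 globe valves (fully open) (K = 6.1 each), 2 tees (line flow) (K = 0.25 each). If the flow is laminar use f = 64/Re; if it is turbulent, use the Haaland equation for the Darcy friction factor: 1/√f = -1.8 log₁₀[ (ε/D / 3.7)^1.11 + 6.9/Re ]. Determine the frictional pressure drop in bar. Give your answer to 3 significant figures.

ΔP ≈ 2.14 bar

Q = 72300 L/min = 72300/60000 = 1.205 m³/s.
Cross-sectional area A = πD²/4 = π(0.54)²/4 = 0.229 m²; mean velocity V = Q/A = 1.205/0.229 = 5.262 m/s.
Reynolds number Re = ρVD/μ = 785 · 5.262 · 0.54 / 0.00138 = 1.616e+06.
Re > 4000 → turbulent. Relative roughness ε/D = 1.1e-06/0.54 = 2.04e-06. Haaland: 1/√f = -1.8 log₁₀[(2.04e-06/3.7)^1.11 + 6.9/1.616e+06] = -1.8 log₁₀[1.13e-07 + 4.27e-06] = 9.645, so f = 0.01075.
Total minor-loss coefficient ΣK = 1·0.52 + 3·6.1 + 2·0.25 = 19.3.
ΔP = [f·L/D + ΣK]·(ρV²/2) = [0.01075·18/0.54 + 19.3]·(785·5.262²/2) = [0.3583 + 19.3]·1.087e+04 = 2.138e+05 Pa.
ΔP = 2.138e+05 Pa = 2.14 bar.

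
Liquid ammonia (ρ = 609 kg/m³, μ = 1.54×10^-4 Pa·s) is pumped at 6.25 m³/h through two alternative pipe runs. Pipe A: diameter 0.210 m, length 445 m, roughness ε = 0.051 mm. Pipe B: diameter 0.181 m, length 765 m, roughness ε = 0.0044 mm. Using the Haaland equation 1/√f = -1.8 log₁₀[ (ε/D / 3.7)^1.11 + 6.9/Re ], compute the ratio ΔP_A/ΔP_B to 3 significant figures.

ΔP_A/ΔP_B ≈ 0.294

Pipe A: V = Q/A = 0.001736/0.03464 = 0.05012 m/s; Re = 4.163e+04; ε/D = 0.000243; Haaland → f = 0.02225; ΔP_A = f(L/D)(ρV²/2) = 36.07 Pa.
Pipe B: V = Q/A = 0.001736/0.02573 = 0.06747 m/s; Re = 4.83e+04; ε/D = 2.43e-05; Haaland → f = 0.02093; ΔP_B = f(L/D)(ρV²/2) = 122.7 Pa.
ΔP_A/ΔP_B = 36.07/122.7 = 0.294.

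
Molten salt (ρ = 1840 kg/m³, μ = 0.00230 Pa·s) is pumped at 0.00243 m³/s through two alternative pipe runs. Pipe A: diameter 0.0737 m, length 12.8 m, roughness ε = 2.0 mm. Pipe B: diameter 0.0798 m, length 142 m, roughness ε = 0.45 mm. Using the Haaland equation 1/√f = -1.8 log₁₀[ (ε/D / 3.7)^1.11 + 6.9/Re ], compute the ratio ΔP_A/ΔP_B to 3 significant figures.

Pipe A: V = Q/A = 0.00243/0.004266 = 0.5696 m/s; Re = 3.358e+04; ε/D = 0.0271; Haaland → f = 0.05593; ΔP_A = f(L/D)(ρV²/2) = 2900 Pa.
Pipe B: V = Q/A = 0.00243/0.005001 = 0.4859 m/s; Re = 3.102e+04; ε/D = 0.00564; Haaland → f = 0.03398; ΔP_B = f(L/D)(ρV²/2) = 1.313e+04 Pa.
ΔP_A/ΔP_B = 2900/1.313e+04 = 0.221.

ΔP_A/ΔP_B ≈ 0.221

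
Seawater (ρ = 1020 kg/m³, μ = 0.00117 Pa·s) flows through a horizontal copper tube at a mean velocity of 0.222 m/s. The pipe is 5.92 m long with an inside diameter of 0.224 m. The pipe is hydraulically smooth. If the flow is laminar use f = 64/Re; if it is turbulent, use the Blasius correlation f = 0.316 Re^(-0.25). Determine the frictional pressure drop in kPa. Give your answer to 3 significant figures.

ΔP ≈ 0.0145 kPa

Reynolds number Re = ρVD/μ = 1020 · 0.222 · 0.224 / 0.00117 = 4.335e+04.
Re > 4000 → turbulent. Smooth-pipe (Blasius): f = 0.316 Re^(-0.25) = 0.316/(4.335e+04)^0.25 = 0.0219.
Darcy-Weisbach: ΔP = f(L/D)(ρV²/2) = 0.0219·(5.92/0.224)·(1020·0.222²/2) = 0.0219·26.43·25.13 = 14.55 Pa.
ΔP = 14.55 Pa = 0.0145 kPa.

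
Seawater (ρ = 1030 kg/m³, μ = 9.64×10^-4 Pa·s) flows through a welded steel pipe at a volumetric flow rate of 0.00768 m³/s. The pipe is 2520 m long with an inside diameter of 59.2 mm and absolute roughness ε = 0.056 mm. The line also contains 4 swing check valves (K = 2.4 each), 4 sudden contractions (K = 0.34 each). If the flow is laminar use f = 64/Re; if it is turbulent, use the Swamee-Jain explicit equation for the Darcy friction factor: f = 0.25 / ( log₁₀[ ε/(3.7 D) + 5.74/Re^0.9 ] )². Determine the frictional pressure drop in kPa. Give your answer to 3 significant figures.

ΔP ≈ 3650 kPa

Cross-sectional area A = πD²/4 = π(0.0592)²/4 = 0.002753 m²; mean velocity V = Q/A = 0.00768/0.002753 = 2.79 m/s.
Reynolds number Re = ρVD/μ = 1030 · 2.79 · 0.0592 / 0.000964 = 1.765e+05.
Re > 4000 → turbulent. Relative roughness ε/D = 5.6e-05/0.0592 = 0.000946. Swamee-Jain: f = 0.25/(log₁₀[0.000946/3.7 + 5.74/1.765e+05^0.9])² = 0.25/(log₁₀[0.000256 + 0.000109])² = 0.25/(-3.438)² = 0.02115.
Total minor-loss coefficient ΣK = 4·2.4 + 4·0.34 = 11.
ΔP = [f·L/D + ΣK]·(ρV²/2) = [0.02115·2520/0.0592 + 11]·(1030·2.79²/2) = [900.2 + 11]·4009 = 3.653e+06 Pa.
ΔP = 3.653e+06 Pa = 3650 kPa.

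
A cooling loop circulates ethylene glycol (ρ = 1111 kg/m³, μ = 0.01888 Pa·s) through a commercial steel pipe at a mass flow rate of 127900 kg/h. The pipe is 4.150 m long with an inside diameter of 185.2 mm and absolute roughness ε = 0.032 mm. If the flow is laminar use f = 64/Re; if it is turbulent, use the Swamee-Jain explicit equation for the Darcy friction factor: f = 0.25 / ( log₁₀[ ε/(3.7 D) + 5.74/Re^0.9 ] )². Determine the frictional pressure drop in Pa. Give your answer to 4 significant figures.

ΔP ≈ 512.8 Pa

ṁ = 127900 kg/h = 127900/3600 = 35.53 kg/s.
A = πD²/4 = π(0.1852)²/4 = 0.02694 m²; mean velocity V = ṁ/(ρA) = 35.53/(1111 · 0.02694) = 1.187 m/s.
Reynolds number Re = ρVD/μ = 1111 · 1.187 · 0.1852 / 0.0189 = 1.294e+04.
Re > 4000 → turbulent. Relative roughness ε/D = 3.2e-05/0.1852 = 0.000173. Swamee-Jain: f = 0.25/(log₁₀[0.000173/3.7 + 5.74/1.294e+04^0.9])² = 0.25/(log₁₀[4.67e-05 + 0.00114])² = 0.25/(-2.924)² = 0.02923.
Darcy-Weisbach: ΔP = f(L/D)(ρV²/2) = 0.02923·(4.15/0.1852)·(1111·1.187²/2) = 0.02923·22.41·782.8 = 512.8 Pa.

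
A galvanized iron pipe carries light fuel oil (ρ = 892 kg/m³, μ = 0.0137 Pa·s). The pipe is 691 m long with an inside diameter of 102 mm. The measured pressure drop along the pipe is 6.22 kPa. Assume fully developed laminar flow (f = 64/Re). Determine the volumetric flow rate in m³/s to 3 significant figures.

Q ≈ 0.00175 m³/s

For laminar flow, f = 64/Re with Re = ρVD/μ, so Darcy-Weisbach reduces to ΔP = 32μLV/D². Solving for V: V = ΔP·D²/(32μL) = 6220·(0.102)²/(32·0.0137·691) = 0.2136 m/s.
Check: Re = ρVD/μ = 892·0.2136·0.102/0.0137 = 1419 < 2300, so the laminar assumption holds.
Q = V·A = 0.2136·(π/4·0.102²) = 0.001746 m³/s = 0.00175 m³/s.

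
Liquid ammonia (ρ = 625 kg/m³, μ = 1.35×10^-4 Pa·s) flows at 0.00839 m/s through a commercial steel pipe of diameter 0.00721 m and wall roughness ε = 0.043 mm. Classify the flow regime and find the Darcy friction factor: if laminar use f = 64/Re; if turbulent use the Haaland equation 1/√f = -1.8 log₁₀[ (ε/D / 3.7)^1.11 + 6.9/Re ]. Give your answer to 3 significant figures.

f ≈ 0.229

Re = ρVD/μ = 625·0.00839·0.00721/0.000135 = 280.1.
Re < 2300 → laminar, so f = 64/Re = 0.2285 (roughness is irrelevant in laminar flow).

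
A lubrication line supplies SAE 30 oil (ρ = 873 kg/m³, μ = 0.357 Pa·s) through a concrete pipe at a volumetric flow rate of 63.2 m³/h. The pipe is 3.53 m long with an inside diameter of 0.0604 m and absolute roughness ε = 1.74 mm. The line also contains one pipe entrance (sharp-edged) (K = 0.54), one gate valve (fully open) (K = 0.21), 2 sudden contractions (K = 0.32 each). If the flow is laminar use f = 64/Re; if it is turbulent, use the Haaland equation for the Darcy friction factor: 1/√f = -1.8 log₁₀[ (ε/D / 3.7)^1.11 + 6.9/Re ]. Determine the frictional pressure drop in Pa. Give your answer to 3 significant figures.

Q = 63.2 m³/h = 63.2/3600 = 0.01756 m³/s.
Cross-sectional area A = πD²/4 = π(0.0604)²/4 = 0.002865 m²; mean velocity V = Q/A = 0.01756/0.002865 = 6.127 m/s.
Reynolds number Re = ρVD/μ = 873 · 6.127 · 0.0604 / 0.357 = 905.
Re < 2300 → laminar flow, so f = 64/Re = 64/905 = 0.07072 (the turbulent correlation is not needed).
Total minor-loss coefficient ΣK = 1·0.54 + 1·0.21 + 2·0.32 = 1.39.
ΔP = [f·L/D + ΣK]·(ρV²/2) = [0.07072·3.53/0.0604 + 1.39]·(873·6.127²/2) = [4.133 + 1.39]·1.639e+04 = 9.051e+04 Pa.

ΔP ≈ 90500 Pa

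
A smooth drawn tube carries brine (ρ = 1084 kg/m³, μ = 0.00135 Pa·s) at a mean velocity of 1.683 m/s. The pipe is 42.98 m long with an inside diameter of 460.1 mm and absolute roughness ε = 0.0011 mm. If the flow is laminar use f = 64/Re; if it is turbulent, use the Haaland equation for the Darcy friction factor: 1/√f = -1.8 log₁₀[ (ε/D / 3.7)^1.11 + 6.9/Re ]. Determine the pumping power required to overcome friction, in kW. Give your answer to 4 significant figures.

P ≈ 0.5056 kW

Reynolds number Re = ρVD/μ = 1084 · 1.683 · 0.4601 / 0.00135 = 6.218e+05.
Re > 4000 → turbulent. Relative roughness ε/D = 1.1e-06/0.4601 = 2.39e-06. Haaland: 1/√f = -1.8 log₁₀[(2.39e-06/3.7)^1.11 + 6.9/6.218e+05] = -1.8 log₁₀[1.35e-07 + 1.11e-05] = 8.909, so f = 0.0126.
Darcy-Weisbach: ΔP = f(L/D)(ρV²/2) = 0.0126·(42.98/0.4601)·(1084·1.683²/2) = 0.0126·93.41·1535 = 1807 Pa.
Q = V·A = 1.683·0.1663 = 0.2798 m³/s.
Pumping power P = QΔP = 0.2798·1807 = 505.57 W = 0.5056 kW.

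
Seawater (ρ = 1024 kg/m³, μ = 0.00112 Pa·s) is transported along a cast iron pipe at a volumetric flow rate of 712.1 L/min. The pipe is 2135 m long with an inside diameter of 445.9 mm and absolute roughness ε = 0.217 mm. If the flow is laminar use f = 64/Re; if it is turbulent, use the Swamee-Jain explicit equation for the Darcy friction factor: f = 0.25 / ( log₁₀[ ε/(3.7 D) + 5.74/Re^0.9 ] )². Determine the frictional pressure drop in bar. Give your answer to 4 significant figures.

ΔP ≈ 0.003489 bar

Q = 712.1 L/min = 712.1/60000 = 0.01187 m³/s.
Cross-sectional area A = πD²/4 = π(0.4459)²/4 = 0.1562 m²; mean velocity V = Q/A = 0.01187/0.1562 = 0.076 m/s.
Reynolds number Re = ρVD/μ = 1024 · 0.076 · 0.4459 / 0.00112 = 3.098e+04.
Re > 4000 → turbulent. Relative roughness ε/D = 0.000217/0.4459 = 0.000487. Swamee-Jain: f = 0.25/(log₁₀[0.000487/3.7 + 5.74/3.098e+04^0.9])² = 0.25/(log₁₀[0.000132 + 0.000521])² = 0.25/(-3.185)² = 0.02464.
Darcy-Weisbach: ΔP = f(L/D)(ρV²/2) = 0.02464·(2135/0.4459)·(1024·0.076²/2) = 0.02464·4788·2.957 = 348.9 Pa.
ΔP = 348.9 Pa = 0.003489 bar.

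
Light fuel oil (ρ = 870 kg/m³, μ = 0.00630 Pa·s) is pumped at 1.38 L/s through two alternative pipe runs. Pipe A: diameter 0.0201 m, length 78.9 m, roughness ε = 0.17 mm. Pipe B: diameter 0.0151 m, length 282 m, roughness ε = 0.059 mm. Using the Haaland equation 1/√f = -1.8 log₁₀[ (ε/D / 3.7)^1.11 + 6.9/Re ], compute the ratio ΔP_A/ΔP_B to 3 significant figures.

Pipe A: V = Q/A = 0.00138/0.0003173 = 4.349 m/s; Re = 1.207e+04; ε/D = 0.00846; Haaland → f = 0.04055; ΔP_A = f(L/D)(ρV²/2) = 1.31e+06 Pa.
Pipe B: V = Q/A = 0.00138/0.0001791 = 7.706 m/s; Re = 1.607e+04; ε/D = 0.00391; Haaland → f = 0.03355; ΔP_B = f(L/D)(ρV²/2) = 1.618e+07 Pa.
ΔP_A/ΔP_B = 1.31e+06/1.618e+07 = 0.0809.

ΔP_A/ΔP_B ≈ 0.0809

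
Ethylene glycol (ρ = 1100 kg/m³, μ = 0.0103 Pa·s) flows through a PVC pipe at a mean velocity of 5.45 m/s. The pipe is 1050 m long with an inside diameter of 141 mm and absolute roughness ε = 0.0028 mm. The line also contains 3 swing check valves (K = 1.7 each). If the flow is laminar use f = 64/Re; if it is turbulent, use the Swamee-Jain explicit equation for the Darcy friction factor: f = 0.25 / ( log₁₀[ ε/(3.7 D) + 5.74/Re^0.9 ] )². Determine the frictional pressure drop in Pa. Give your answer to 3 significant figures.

ΔP ≈ 2.36×10^6 Pa

Reynolds number Re = ρVD/μ = 1100 · 5.45 · 0.141 / 0.0103 = 8.207e+04.
Re > 4000 → turbulent. Relative roughness ε/D = 2.8e-06/0.141 = 1.99e-05. Swamee-Jain: f = 0.25/(log₁₀[1.99e-05/3.7 + 5.74/8.207e+04^0.9])² = 0.25/(log₁₀[5.37e-06 + 0.000217])² = 0.25/(-3.653)² = 0.01873.
Total minor-loss coefficient ΣK = 3·1.7 = 5.1.
ΔP = [f·L/D + ΣK]·(ρV²/2) = [0.01873·1050/0.141 + 5.1]·(1100·5.45²/2) = [139.5 + 5.1]·1.634e+04 = 2.362e+06 Pa.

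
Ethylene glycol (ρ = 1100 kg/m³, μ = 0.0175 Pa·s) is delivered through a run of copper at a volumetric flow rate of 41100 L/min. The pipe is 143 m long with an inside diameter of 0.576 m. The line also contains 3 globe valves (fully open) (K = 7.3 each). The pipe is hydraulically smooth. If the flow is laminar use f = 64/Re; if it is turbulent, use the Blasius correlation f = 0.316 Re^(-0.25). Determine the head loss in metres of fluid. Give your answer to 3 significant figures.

h_f ≈ 9.29 m

Q = 41100 L/min = 41100/60000 = 0.685 m³/s.
Cross-sectional area A = πD²/4 = π(0.576)²/4 = 0.2606 m²; mean velocity V = Q/A = 0.685/0.2606 = 2.629 m/s.
Reynolds number Re = ρVD/μ = 1100 · 2.629 · 0.576 / 0.0175 = 9.518e+04.
Re > 4000 → turbulent. Smooth-pipe (Blasius): f = 0.316 Re^(-0.25) = 0.316/(9.518e+04)^0.25 = 0.01799.
Total minor-loss coefficient ΣK = 3·7.3 = 21.9.
ΔP = [f·L/D + ΣK]·(ρV²/2) = [0.01799·143/0.576 + 21.9]·(1100·2.629²/2) = [4.467 + 21.9]·3801 = 1.002e+05 Pa.
Head loss h_f = ΔP/(ρg) = 1.002e+05/(1100·9.81) = 9.29 m.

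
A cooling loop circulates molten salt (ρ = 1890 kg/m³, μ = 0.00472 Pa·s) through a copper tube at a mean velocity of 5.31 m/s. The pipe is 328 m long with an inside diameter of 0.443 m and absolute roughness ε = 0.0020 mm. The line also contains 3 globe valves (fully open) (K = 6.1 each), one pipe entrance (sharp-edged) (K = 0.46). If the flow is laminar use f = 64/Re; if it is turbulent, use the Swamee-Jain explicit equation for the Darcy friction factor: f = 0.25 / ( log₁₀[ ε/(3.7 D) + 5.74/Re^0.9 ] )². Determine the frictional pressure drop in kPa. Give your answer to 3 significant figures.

Reynolds number Re = ρVD/μ = 1890 · 5.31 · 0.443 / 0.00472 = 9.419e+05.
Re > 4000 → turbulent. Relative roughness ε/D = 2e-06/0.443 = 4.51e-06. Swamee-Jain: f = 0.25/(log₁₀[4.51e-06/3.7 + 5.74/9.419e+05^0.9])² = 0.25/(log₁₀[1.22e-06 + 2.41e-05])² = 0.25/(-4.596)² = 0.01183.
Total minor-loss coefficient ΣK = 3·6.1 + 1·0.46 = 18.8.
ΔP = [f·L/D + ΣK]·(ρV²/2) = [0.01183·328/0.443 + 18.8]·(1890·5.31²/2) = [8.762 + 18.8]·2.665e+04 = 7.333e+05 Pa.
ΔP = 7.333e+05 Pa = 733 kPa.

ΔP ≈ 733 kPa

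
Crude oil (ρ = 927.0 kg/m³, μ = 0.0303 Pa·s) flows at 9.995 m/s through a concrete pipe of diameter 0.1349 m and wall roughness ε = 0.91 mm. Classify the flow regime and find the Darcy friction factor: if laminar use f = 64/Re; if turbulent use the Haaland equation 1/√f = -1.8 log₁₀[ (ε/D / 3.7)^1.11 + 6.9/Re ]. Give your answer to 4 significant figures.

Re = ρVD/μ = 927·9.995·0.1349/0.0303 = 4.125e+04.
Re > 4000 → turbulent. ε/D = 0.00091/0.1349 = 0.00675; Haaland: 1/√f = -1.8 log₁₀[0.000911 + 0.000167] = 5.341, so f = 0.03505.

f ≈ 0.03505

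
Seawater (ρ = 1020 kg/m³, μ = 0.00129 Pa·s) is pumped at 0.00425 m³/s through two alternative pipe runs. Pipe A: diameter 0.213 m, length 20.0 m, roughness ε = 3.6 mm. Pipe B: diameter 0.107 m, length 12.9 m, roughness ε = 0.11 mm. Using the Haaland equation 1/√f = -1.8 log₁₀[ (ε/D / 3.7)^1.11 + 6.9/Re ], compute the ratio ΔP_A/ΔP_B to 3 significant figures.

ΔP_A/ΔP_B ≈ 0.0964

Pipe A: V = Q/A = 0.00425/0.03563 = 0.1193 m/s; Re = 2.009e+04; ε/D = 0.0169; Haaland → f = 0.04775; ΔP_A = f(L/D)(ρV²/2) = 32.53 Pa.
Pipe B: V = Q/A = 0.00425/0.008992 = 0.4726 m/s; Re = 3.999e+04; ε/D = 0.00103; Haaland → f = 0.02457; ΔP_B = f(L/D)(ρV²/2) = 337.4 Pa.
ΔP_A/ΔP_B = 32.53/337.4 = 0.0964.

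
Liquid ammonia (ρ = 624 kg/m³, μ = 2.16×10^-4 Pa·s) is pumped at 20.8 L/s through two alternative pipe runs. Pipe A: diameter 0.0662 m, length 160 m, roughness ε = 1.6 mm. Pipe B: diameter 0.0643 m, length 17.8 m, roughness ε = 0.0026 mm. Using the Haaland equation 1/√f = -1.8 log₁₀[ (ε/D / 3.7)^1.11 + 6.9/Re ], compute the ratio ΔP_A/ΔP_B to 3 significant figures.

ΔP_A/ΔP_B ≈ 33.7

Pipe A: V = Q/A = 0.0208/0.003442 = 6.043 m/s; Re = 1.156e+06; ε/D = 0.0242; Haaland → f = 0.0525; ΔP_A = f(L/D)(ρV²/2) = 1.446e+06 Pa.
Pipe B: V = Q/A = 0.0208/0.003247 = 6.405 m/s; Re = 1.19e+06; ε/D = 4.04e-05; Haaland → f = 0.0121; ΔP_B = f(L/D)(ρV²/2) = 4.289e+04 Pa.
ΔP_A/ΔP_B = 1.446e+06/4.289e+04 = 33.7.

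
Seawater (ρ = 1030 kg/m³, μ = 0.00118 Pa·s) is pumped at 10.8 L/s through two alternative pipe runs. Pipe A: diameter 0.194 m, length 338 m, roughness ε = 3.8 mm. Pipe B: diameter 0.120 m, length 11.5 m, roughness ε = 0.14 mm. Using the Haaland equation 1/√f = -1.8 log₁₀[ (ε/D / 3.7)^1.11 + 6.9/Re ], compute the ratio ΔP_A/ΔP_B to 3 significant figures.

ΔP_A/ΔP_B ≈ 5.78

Pipe A: V = Q/A = 0.0108/0.02956 = 0.3654 m/s; Re = 6.187e+04; ε/D = 0.0196; Haaland → f = 0.04897; ΔP_A = f(L/D)(ρV²/2) = 5865 Pa.
Pipe B: V = Q/A = 0.0108/0.01131 = 0.9549 m/s; Re = 1e+05; ε/D = 0.00117; Haaland → f = 0.02253; ΔP_B = f(L/D)(ρV²/2) = 1014 Pa.
ΔP_A/ΔP_B = 5865/1014 = 5.78.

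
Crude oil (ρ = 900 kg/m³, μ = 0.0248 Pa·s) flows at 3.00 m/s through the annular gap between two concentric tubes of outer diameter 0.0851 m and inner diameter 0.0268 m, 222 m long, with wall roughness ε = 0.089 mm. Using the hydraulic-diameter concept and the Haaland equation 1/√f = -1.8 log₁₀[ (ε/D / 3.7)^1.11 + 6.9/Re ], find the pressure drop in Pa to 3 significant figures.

ΔP ≈ 566000 Pa

Hydraulic diameter D_h = 4A/P = D_o - D_i = 0.0851 - 0.0268 = 0.0583 m.
Re = ρVD_h/μ = 900·3·0.0583/0.0248 = 6347.
ε/D_h = 8.9e-05/0.0583 = 0.00153; Haaland gives 1/√f = -1.8 log₁₀[0.000175+0.00109] = 5.218, so f = 0.03673.
ΔP = f(L/D_h)(ρV²/2) = 0.03673·222/0.0583·4050 = 5.664e+05 Pa.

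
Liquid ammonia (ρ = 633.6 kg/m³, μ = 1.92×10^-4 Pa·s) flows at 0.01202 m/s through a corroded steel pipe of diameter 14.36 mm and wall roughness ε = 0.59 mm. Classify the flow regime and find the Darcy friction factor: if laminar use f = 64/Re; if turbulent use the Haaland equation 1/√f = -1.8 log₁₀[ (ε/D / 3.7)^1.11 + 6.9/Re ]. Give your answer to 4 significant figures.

f ≈ 0.1124

Re = ρVD/μ = 633.6·0.01202·0.01436/0.000192 = 569.6.
Re < 2300 → laminar, so f = 64/Re = 0.1124 (roughness is irrelevant in laminar flow).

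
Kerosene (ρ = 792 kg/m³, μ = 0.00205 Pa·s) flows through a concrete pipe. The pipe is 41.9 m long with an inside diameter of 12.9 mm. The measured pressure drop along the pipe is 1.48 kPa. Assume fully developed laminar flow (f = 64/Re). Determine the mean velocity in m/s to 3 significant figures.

For laminar flow, f = 64/Re with Re = ρVD/μ, so Darcy-Weisbach reduces to ΔP = 32μLV/D². Solving for V: V = ΔP·D²/(32μL) = 1480·(0.0129)²/(32·0.00205·41.9) = 0.0896 m/s.
Check: Re = ρVD/μ = 792·0.0896·0.0129/0.00205 = 446.6 < 2300, so the laminar assumption holds.

V ≈ 0.0896 m/s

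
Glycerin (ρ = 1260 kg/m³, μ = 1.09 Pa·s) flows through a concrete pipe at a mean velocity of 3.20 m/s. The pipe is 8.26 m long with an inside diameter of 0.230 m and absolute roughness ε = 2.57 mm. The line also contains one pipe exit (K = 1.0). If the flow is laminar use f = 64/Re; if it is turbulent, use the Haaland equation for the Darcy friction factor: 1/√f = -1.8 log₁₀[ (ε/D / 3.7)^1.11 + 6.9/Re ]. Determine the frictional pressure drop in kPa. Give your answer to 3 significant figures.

Reynolds number Re = ρVD/μ = 1260 · 3.2 · 0.23 / 1.09 = 850.8.
Re < 2300 → laminar flow, so f = 64/Re = 64/850.8 = 0.07522 (the turbulent correlation is not needed).
Total minor-loss coefficient ΣK = 1·1 = 1.
ΔP = [f·L/D + ΣK]·(ρV²/2) = [0.07522·8.26/0.23 + 1]·(1260·3.2²/2) = [2.702 + 1]·6451 = 2.388e+04 Pa.
ΔP = 2.388e+04 Pa = 23.9 kPa.

ΔP ≈ 23.9 kPa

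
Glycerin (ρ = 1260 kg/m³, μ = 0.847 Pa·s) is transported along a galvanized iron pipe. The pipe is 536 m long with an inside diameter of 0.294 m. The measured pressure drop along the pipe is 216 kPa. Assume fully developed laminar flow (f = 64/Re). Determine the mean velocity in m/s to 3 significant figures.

V ≈ 1.29 m/s

For laminar flow, f = 64/Re with Re = ρVD/μ, so Darcy-Weisbach reduces to ΔP = 32μLV/D². Solving for V: V = ΔP·D²/(32μL) = 2.16e+05·(0.294)²/(32·0.847·536) = 1.285 m/s.
Check: Re = ρVD/μ = 1260·1.285·0.294/0.847 = 562.1 < 2300, so the laminar assumption holds.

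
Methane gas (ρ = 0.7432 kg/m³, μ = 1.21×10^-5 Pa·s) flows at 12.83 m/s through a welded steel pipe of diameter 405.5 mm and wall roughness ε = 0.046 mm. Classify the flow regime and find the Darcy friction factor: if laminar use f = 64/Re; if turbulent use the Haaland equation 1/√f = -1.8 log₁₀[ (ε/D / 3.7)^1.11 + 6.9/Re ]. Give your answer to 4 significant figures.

Re = ρVD/μ = 0.7432·12.83·0.4055/1.21e-05 = 3.195e+05.
Re > 4000 → turbulent. ε/D = 4.6e-05/0.4055 = 0.000113; Haaland: 1/√f = -1.8 log₁₀[9.77e-06 + 2.16e-05] = 8.106, so f = 0.01522.

f ≈ 0.01522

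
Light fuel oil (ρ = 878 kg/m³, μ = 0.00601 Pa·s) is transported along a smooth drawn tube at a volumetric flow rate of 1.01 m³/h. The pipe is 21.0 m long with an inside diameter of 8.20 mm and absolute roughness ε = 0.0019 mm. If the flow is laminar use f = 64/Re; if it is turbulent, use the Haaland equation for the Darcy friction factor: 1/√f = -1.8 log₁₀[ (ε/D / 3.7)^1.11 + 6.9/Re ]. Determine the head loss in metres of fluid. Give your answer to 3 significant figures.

h_f ≈ 130 m

Q = 1.01 m³/h = 1.01/3600 = 0.0002806 m³/s.
Cross-sectional area A = πD²/4 = π(0.0082)²/4 = 5.281e-05 m²; mean velocity V = Q/A = 0.0002806/5.281e-05 = 5.313 m/s.
Reynolds number Re = ρVD/μ = 878 · 5.313 · 0.0082 / 0.00601 = 6364.
Re > 4000 → turbulent. Relative roughness ε/D = 1.9e-06/0.0082 = 0.000232. Haaland: 1/√f = -1.8 log₁₀[(0.000232/3.7)^1.11 + 6.9/6364] = -1.8 log₁₀[2.16e-05 + 0.00108] = 5.321, so f = 0.03531.
Darcy-Weisbach: ΔP = f(L/D)(ρV²/2) = 0.03531·(21/0.0082)·(878·5.313²/2) = 0.03531·2561·1.239e+04 = 1.121e+06 Pa.
Head loss h_f = ΔP/(ρg) = 1.121e+06/(878·9.81) = 130 m.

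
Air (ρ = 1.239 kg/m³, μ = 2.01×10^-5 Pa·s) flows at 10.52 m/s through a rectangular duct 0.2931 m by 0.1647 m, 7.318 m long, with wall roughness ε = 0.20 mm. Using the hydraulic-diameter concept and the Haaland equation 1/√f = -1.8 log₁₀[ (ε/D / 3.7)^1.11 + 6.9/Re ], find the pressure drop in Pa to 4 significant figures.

Hydraulic diameter D_h = 4A/P = 4·(0.2931·0.1647)/(2·(0.2931+0.1647)) = 0.1931/0.9156 = 0.2109 m.
Re = ρVD_h/μ = 1.239·10.52·0.2109/2.01e-05 = 1.368e+05.
ε/D_h = 0.0002/0.2109 = 0.000948; Haaland gives 1/√f = -1.8 log₁₀[0.000103+5.05e-05] = 6.864, so f = 0.02122.
ΔP = f(L/D_h)(ρV²/2) = 0.02122·7.318/0.2109·68.56 = 50.49 Pa.

ΔP ≈ 50.49 Pa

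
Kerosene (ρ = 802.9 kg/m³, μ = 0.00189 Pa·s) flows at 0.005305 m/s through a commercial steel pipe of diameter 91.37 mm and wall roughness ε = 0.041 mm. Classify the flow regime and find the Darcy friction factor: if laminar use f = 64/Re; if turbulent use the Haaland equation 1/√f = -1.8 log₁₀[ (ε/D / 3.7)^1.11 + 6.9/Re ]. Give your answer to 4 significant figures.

f ≈ 0.3108

Re = ρVD/μ = 802.9·0.005305·0.09137/0.00189 = 205.9.
Re < 2300 → laminar, so f = 64/Re = 0.3108 (roughness is irrelevant in laminar flow).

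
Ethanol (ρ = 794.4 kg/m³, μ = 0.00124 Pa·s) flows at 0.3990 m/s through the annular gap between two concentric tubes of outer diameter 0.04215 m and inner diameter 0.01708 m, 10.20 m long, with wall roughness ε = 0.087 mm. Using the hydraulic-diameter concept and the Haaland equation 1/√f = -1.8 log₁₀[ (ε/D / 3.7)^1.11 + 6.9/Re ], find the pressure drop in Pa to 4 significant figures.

ΔP ≈ 998.3 Pa

Hydraulic diameter D_h = 4A/P = D_o - D_i = 0.04215 - 0.01708 = 0.02507 m.
Re = ρVD_h/μ = 794.4·0.399·0.02507/0.00124 = 6408.
ε/D_h = 8.7e-05/0.02507 = 0.00347; Haaland gives 1/√f = -1.8 log₁₀[0.000436+0.00108] = 5.077, so f = 0.0388.
ΔP = f(L/D_h)(ρV²/2) = 0.0388·10.2/0.02507·63.23 = 998.3 Pa.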